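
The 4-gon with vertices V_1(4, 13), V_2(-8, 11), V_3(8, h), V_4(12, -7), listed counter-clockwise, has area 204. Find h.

The doubled signed area Σ (x_i y_{i+1} − x_{i+1} y_i) is linear in h.
With h=0 it equals 188; the coefficient of h is -20 (from the two edges through V_3).
So -20·h + 188 = 2·204 = 408 ⇒ h = -11.

-11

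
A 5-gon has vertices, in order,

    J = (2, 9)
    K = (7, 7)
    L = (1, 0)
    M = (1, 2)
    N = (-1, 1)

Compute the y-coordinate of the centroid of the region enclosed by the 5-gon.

5

Apply Gauss's area formula. First the cross-terms c_i = x_i·y_{i+1} − x_{i+1}·y_i:
  -49, -7, 2, 3, -11  ⇒  2A = -62, A = -31.
Then Σ (y_i + y_{i+1})·c_i = -930, so ȳ = -930 / (6·(-31)) = 5.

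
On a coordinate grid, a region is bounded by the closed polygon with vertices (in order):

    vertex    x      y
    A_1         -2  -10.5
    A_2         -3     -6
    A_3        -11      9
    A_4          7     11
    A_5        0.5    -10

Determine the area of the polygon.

198.625

Σ = (-19.5) + (-93) + (-184) + (-75.5) + (-25.25) = -397.25
Area = |Σ|/2 = 198.625.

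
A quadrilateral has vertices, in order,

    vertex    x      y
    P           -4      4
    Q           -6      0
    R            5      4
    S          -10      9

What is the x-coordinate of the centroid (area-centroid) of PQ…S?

-65/27

Apply Gauss's area formula. First the cross-terms c_i = x_i·y_{i+1} − x_{i+1}·y_i:
  24, -24, 85, -4  ⇒  2A = 81, A = 40.5.
Then Σ (x_i + x_{i+1})·c_i = -585, so x̄ = -585 / (6·40.5) = -65/27.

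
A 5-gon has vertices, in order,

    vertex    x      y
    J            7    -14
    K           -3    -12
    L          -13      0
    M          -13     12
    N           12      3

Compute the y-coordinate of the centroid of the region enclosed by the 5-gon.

-29/27

Apply the shoelace formula. First the cross-terms c_i = x_i·y_{i+1} − x_{i+1}·y_i:
  -126, -156, -156, -183, -189  ⇒  2A = -810, A = -405.
Then Σ (y_i + y_{i+1})·c_i = 2610, so ȳ = 2610 / (6·(-405)) = -29/27.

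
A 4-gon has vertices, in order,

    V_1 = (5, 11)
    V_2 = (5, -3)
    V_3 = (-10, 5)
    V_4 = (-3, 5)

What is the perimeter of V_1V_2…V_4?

48

|V_1V_2| = √((0)² + (-14)²) = √196 = 14
|V_2V_3| = √((-15)² + (8)²) = √289 = 17
|V_3V_4| = √((7)² + (0)²) = √49 = 7
|V_4V_1| = √((8)² + (6)²) = √100 = 10
Perimeter = 14 + 17 + 7 + 10 = 48.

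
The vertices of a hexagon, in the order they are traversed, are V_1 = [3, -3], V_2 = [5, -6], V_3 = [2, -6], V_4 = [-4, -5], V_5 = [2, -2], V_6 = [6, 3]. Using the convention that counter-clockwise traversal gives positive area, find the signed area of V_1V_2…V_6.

Apply Gauss's area formula: 2A = Σ (x_i·y_{i+1} − x_{i+1}·y_i), indices taken mod 6.
Σ = (-3) + (-18) + (-34) + (18) + (18) + (-27) = -46
Signed area = Σ/2 = -23 (negative ⇒ clockwise traversal).

-23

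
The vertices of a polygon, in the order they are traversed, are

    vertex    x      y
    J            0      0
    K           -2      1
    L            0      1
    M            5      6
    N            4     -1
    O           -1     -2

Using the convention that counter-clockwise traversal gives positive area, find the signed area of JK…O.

Apply the shoelace (surveyor's) formula: 2A = Σ (x_i·y_{i+1} − x_{i+1}·y_i), indices taken mod 6.
Σ = (0) + (-2) + (-5) + (-29) + (-9) + (0) = -45
Signed area = Σ/2 = -22.5 (negative ⇒ clockwise traversal).

-22.5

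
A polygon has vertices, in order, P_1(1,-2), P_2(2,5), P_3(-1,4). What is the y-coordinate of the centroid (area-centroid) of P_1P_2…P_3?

Apply the surveyor's formula. First the cross-terms c_i = x_i·y_{i+1} − x_{i+1}·y_i:
  9, 13, -2  ⇒  2A = 20, A = 10.
Then Σ (y_i + y_{i+1})·c_i = 140, so ȳ = 140 / (6·10) = 7/3.

7/3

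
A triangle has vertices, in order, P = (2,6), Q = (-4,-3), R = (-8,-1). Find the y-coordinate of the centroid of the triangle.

2/3

Apply the shoelace formula. First the cross-terms c_i = x_i·y_{i+1} − x_{i+1}·y_i:
  18, -20, -46  ⇒  2A = -48, A = -24.
Then Σ (y_i + y_{i+1})·c_i = -96, so ȳ = -96 / (6·(-24)) = 2/3.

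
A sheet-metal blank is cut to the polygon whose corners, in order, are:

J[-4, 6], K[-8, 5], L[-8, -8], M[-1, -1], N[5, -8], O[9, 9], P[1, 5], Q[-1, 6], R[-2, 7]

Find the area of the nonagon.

165

Apply Gauss's area formula: 2A = Σ (x_i·y_{i+1} − x_{i+1}·y_i), indices taken mod 9.
Cross-terms: 28, 104, 0, 13, 117, 36, 11, 5, 16  ⇒  Σ = 330
Area = |Σ|/2 = 165.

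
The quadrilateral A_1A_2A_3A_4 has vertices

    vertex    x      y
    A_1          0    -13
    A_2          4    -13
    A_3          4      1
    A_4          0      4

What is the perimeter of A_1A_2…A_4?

40

|A_1A_2| = √((4)² + (0)²) = √16 = 4
|A_2A_3| = √((0)² + (14)²) = √196 = 14
|A_3A_4| = √((-4)² + (3)²) = √25 = 5
|A_4A_1| = √((0)² + (-17)²) = √289 = 17
Perimeter = 4 + 14 + 5 + 17 = 40.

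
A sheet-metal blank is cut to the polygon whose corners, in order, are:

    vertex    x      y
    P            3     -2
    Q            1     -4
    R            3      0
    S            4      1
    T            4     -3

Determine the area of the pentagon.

5

Σ = (-10) + (12) + (3) + (-16) + (1) = -10
Area = |Σ|/2 = 5.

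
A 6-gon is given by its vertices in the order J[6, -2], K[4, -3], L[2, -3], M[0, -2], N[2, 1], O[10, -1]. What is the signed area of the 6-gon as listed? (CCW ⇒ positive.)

Σ = (-10) + (-6) + (-4) + (4) + (-12) + (-14) = -42
Signed area = Σ/2 = -21 (negative ⇒ clockwise traversal).

-21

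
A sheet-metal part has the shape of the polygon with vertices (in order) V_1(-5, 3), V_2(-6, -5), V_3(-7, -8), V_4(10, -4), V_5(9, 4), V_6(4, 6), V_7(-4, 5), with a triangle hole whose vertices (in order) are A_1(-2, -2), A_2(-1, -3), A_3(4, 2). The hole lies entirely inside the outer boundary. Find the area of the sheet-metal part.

Outer boundary:
V_1→V_2: (-5)(-5) − (-6)(3) = 43
V_2→V_3: (-6)(-8) − (-7)(-5) = 13
V_3→V_4: (-7)(-4) − (10)(-8) = 108
V_4→V_5: (10)(4) − (9)(-4) = 76
V_5→V_6: (9)(6) − (4)(4) = 38
V_6→V_7: (4)(5) − (-4)(6) = 44
V_7→V_1: (-4)(3) − (-5)(5) = 13
Σ = 335
Area = |Σ|/2 = 167.5.
Hole:
Σ = (4) + (10) + (-4) = 10
Area = |Σ|/2 = 5.
Net area = 167.5 − 5 = 162.5.

162.5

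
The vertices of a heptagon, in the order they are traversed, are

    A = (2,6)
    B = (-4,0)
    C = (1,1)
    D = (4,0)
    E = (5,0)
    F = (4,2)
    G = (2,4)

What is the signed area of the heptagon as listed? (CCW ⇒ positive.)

21

Σ = (24) + (-4) + (-4) + (0) + (10) + (12) + (4) = 42
Signed area = Σ/2 = 21 (positive ⇒ counter-clockwise traversal).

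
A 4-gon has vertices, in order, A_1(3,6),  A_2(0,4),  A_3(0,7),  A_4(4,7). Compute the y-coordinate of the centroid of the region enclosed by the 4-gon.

Apply Gauss's area formula. First the cross-terms c_i = x_i·y_{i+1} − x_{i+1}·y_i:
  12, 0, -28, 3  ⇒  2A = -13, A = -6.5.
Then Σ (y_i + y_{i+1})·c_i = -233, so ȳ = -233 / (6·(-6.5)) = 233/39.

233/39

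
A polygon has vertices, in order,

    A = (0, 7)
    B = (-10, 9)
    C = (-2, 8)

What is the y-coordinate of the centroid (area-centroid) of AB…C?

Apply the shoelace (surveyor's) formula. First the cross-terms c_i = x_i·y_{i+1} − x_{i+1}·y_i:
  70, -62, -14  ⇒  2A = -6, A = -3.
Then Σ (y_i + y_{i+1})·c_i = -144, so ȳ = -144 / (6·(-3)) = 8.

8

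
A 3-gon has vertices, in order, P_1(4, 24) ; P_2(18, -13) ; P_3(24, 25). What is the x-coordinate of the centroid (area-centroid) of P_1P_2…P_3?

Apply the shoelace (surveyor's) formula. First the cross-terms c_i = x_i·y_{i+1} − x_{i+1}·y_i:
  -484, 762, 476  ⇒  2A = 754, A = 377.
Then Σ (x_i + x_{i+1})·c_i = 34684, so x̄ = 34684 / (6·377) = 46/3.

46/3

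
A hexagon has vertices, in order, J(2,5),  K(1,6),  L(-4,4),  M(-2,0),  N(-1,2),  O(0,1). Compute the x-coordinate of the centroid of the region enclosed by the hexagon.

Apply the surveyor's formula. First the cross-terms c_i = x_i·y_{i+1} − x_{i+1}·y_i:
  7, 28, 8, -4, -1, -2  ⇒  2A = 36, A = 18.
Then Σ (x_i + x_{i+1})·c_i = -102, so x̄ = -102 / (6·18) = -17/18.

-17/18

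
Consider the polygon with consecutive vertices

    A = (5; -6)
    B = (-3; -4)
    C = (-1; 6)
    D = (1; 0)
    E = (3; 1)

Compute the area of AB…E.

Σ = (-38) + (-22) + (-6) + (1) + (-23) = -88
Area = |Σ|/2 = 44.

44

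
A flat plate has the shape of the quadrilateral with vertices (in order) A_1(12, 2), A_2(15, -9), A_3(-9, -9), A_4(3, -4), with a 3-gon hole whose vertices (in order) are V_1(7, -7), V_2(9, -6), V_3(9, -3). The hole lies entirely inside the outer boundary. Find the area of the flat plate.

Outer boundary:
Σ = (-138) + (-216) + (63) + (54) = -237
Area = |Σ|/2 = 118.5.
Hole:
Apply the shoelace formula: 2A = Σ (x_i·y_{i+1} − x_{i+1}·y_i), indices taken mod 3.
Cross-terms: 21, 27, -42  ⇒  Σ = 6
Area = |Σ|/2 = 3.
Net area = 118.5 − 3 = 115.5.

115.5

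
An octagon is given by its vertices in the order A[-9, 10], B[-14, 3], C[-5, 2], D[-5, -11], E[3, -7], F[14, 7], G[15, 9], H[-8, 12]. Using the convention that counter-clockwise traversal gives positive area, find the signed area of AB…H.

326.5

Apply the shoelace formula: 2A = Σ (x_i·y_{i+1} − x_{i+1}·y_i), indices taken mod 8.
Σ = (113) + (-13) + (65) + (68) + (119) + (21) + (252) + (28) = 653
Signed area = Σ/2 = 326.5 (positive ⇒ counter-clockwise traversal).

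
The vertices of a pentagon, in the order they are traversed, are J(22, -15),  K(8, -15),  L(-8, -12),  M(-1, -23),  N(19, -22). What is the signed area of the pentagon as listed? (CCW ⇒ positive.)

202

Apply the surveyor's formula: 2A = Σ (x_i·y_{i+1} − x_{i+1}·y_i), indices taken mod 5.
Cross-terms: -210, -216, 172, 459, 199  ⇒  Σ = 404
Signed area = Σ/2 = 202 (positive ⇒ counter-clockwise traversal).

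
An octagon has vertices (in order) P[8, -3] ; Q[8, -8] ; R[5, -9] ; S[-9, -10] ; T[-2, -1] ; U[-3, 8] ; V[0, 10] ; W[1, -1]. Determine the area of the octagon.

Apply the surveyor's formula: 2A = Σ (x_i·y_{i+1} − x_{i+1}·y_i), indices taken mod 8.
P→Q: (8)(-8) − (8)(-3) = -40
Q→R: (8)(-9) − (5)(-8) = -32
R→S: (5)(-10) − (-9)(-9) = -131
S→T: (-9)(-1) − (-2)(-10) = -11
T→U: (-2)(8) − (-3)(-1) = -19
U→V: (-3)(10) − (0)(8) = -30
V→W: (0)(-1) − (1)(10) = -10
W→P: (1)(-3) − (8)(-1) = 5
Σ = -268
Area = |Σ|/2 = 134.

134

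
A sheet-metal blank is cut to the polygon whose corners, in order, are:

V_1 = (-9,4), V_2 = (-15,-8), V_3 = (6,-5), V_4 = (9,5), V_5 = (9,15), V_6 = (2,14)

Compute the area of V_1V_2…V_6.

325

Apply the shoelace (surveyor's) formula: 2A = Σ (x_i·y_{i+1} − x_{i+1}·y_i), indices taken mod 6.
Σ = (132) + (123) + (75) + (90) + (96) + (134) = 650
Area = |Σ|/2 = 325.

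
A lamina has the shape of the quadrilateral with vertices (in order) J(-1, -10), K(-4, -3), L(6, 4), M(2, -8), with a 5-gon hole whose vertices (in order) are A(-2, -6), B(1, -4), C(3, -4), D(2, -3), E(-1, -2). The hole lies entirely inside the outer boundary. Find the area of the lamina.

Outer boundary:
Apply the shoelace formula: 2A = Σ (x_i·y_{i+1} − x_{i+1}·y_i), indices taken mod 4.
Σ = (-37) + (2) + (-56) + (-28) = -119
Area = |Σ|/2 = 59.5.
Hole:
Apply Gauss's area formula: 2A = Σ (x_i·y_{i+1} − x_{i+1}·y_i), indices taken mod 5.
Σ = (14) + (8) + (-1) + (-7) + (2) = 16
Area = |Σ|/2 = 8.
Net area = 59.5 − 8 = 51.5.

51.5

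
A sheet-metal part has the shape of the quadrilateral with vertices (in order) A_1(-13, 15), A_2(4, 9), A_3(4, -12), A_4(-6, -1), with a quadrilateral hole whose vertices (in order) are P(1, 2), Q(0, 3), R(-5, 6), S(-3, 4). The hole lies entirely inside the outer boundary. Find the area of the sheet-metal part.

Outer boundary:
Σ = (-177) + (-84) + (-76) + (-103) = -440
Area = |Σ|/2 = 220.
Hole:
Apply the shoelace formula: 2A = Σ (x_i·y_{i+1} − x_{i+1}·y_i), indices taken mod 4.
Σ = (3) + (15) + (-2) + (-10) = 6
Area = |Σ|/2 = 3.
Net area = 220 − 3 = 217.

217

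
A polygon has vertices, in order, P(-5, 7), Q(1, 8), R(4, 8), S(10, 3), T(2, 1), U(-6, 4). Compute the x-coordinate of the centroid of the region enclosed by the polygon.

50/33

Apply Gauss's area formula. First the cross-terms c_i = x_i·y_{i+1} − x_{i+1}·y_i:
  -47, -24, -68, 4, 14, -22  ⇒  2A = -143, A = -71.5.
Then Σ (x_i + x_{i+1})·c_i = -650, so x̄ = -650 / (6·(-71.5)) = 50/33.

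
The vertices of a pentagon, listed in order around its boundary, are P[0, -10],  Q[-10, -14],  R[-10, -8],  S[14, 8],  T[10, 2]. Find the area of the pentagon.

Apply the surveyor's formula: 2A = Σ (x_i·y_{i+1} − x_{i+1}·y_i), indices taken mod 5.
Cross-terms: -100, -60, 32, -52, -100  ⇒  Σ = -280
Area = |Σ|/2 = 140.

140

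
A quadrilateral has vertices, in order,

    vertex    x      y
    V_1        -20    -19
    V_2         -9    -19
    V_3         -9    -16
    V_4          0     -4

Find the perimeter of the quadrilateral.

|V_1V_2| = √((11)² + (0)²) = √121 = 11
|V_2V_3| = √((0)² + (3)²) = √9 = 3
|V_3V_4| = √((9)² + (12)²) = √225 = 15
|V_4V_1| = √((-20)² + (-15)²) = √625 = 25
Perimeter = 11 + 3 + 15 + 25 = 54.

54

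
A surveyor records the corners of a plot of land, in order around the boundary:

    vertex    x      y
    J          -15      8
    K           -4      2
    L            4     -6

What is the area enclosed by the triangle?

20

Apply the surveyor's formula: 2A = Σ (x_i·y_{i+1} − x_{i+1}·y_i), indices taken mod 3.
J→K: (-15)(2) − (-4)(8) = 2
K→L: (-4)(-6) − (4)(2) = 16
L→J: (4)(8) − (-15)(-6) = -58
Σ = -40
Area = |Σ|/2 = 20.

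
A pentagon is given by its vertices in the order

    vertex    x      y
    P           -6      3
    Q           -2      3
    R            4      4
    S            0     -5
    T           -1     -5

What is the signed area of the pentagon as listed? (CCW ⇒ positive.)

Cross-terms: -12, -20, -20, -5, -33  ⇒  Σ = -90
Signed area = Σ/2 = -45 (negative ⇒ clockwise traversal).

-45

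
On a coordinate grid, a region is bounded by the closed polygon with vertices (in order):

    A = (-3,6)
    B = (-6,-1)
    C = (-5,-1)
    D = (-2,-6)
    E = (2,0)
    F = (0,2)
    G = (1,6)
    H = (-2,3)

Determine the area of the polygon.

47

Apply Gauss's area formula: 2A = Σ (x_i·y_{i+1} − x_{i+1}·y_i), indices taken mod 8.
Σ = (39) + (1) + (28) + (12) + (4) + (-2) + (15) + (-3) = 94
Area = |Σ|/2 = 47.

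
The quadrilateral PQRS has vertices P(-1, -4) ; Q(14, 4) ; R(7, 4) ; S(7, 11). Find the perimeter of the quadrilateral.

48

|PQ| = √((15)² + (8)²) = √289 = 17
|QR| = √((-7)² + (0)²) = √49 = 7
|RS| = √((0)² + (7)²) = √49 = 7
|SP| = √((-8)² + (-15)²) = √289 = 17
Perimeter = 17 + 7 + 7 + 17 = 48.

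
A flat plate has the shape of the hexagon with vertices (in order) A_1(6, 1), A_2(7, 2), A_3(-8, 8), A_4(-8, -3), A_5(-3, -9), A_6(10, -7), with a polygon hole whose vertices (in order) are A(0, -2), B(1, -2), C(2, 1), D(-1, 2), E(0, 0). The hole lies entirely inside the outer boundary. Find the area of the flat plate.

Outer boundary:
Apply the shoelace (surveyor's) formula: 2A = Σ (x_i·y_{i+1} − x_{i+1}·y_i), indices taken mod 6.
Σ = (5) + (72) + (88) + (63) + (111) + (52) = 391
Area = |Σ|/2 = 195.5.
Hole:
Apply the shoelace formula: 2A = Σ (x_i·y_{i+1} − x_{i+1}·y_i), indices taken mod 5.
A→B: (0)(-2) − (1)(-2) = 2
B→C: (1)(1) − (2)(-2) = 5
C→D: (2)(2) − (-1)(1) = 5
D→E: (-1)(0) − (0)(2) = 0
E→A: (0)(-2) − (0)(0) = 0
Σ = 12
Area = |Σ|/2 = 6.
Net area = 195.5 − 6 = 189.5.

189.5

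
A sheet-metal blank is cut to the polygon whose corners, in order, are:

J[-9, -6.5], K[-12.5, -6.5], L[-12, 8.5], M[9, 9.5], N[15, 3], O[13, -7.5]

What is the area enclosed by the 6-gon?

408.25

Apply Gauss's area formula: 2A = Σ (x_i·y_{i+1} − x_{i+1}·y_i), indices taken mod 6.
J→K: (-9)(-6.5) − (-12.5)(-6.5) = -22.75
K→L: (-12.5)(8.5) − (-12)(-6.5) = -184.25
L→M: (-12)(9.5) − (9)(8.5) = -190.5
M→N: (9)(3) − (15)(9.5) = -115.5
N→O: (15)(-7.5) − (13)(3) = -151.5
O→J: (13)(-6.5) − (-9)(-7.5) = -152
Σ = -816.5
Area = |Σ|/2 = 408.25.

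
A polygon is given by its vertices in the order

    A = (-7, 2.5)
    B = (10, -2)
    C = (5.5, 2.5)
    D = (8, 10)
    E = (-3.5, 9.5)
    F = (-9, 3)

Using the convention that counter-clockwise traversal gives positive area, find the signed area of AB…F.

Apply the shoelace (surveyor's) formula: 2A = Σ (x_i·y_{i+1} − x_{i+1}·y_i), indices taken mod 6.
Σ = (-11) + (36) + (35) + (111) + (75) + (-1.5) = 244.5
Signed area = Σ/2 = 122.25 (positive ⇒ counter-clockwise traversal).

122.25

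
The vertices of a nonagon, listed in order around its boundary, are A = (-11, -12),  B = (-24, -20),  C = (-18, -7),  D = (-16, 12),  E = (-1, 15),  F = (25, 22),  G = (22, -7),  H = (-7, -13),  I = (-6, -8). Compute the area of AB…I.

1122.5

Σ = (-68) + (-192) + (-328) + (-228) + (-397) + (-659) + (-335) + (-22) + (-16) = -2245
Area = |Σ|/2 = 1122.5.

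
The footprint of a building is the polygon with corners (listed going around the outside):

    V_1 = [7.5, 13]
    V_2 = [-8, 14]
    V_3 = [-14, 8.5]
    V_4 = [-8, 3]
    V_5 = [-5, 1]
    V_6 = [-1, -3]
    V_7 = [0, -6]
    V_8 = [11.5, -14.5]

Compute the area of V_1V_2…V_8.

359.625

Apply the surveyor's formula: 2A = Σ (x_i·y_{i+1} − x_{i+1}·y_i), indices taken mod 8.
Cross-terms: 209, 128, 26, 7, 16, 6, 69, 258.25  ⇒  Σ = 719.25
Area = |Σ|/2 = 359.625.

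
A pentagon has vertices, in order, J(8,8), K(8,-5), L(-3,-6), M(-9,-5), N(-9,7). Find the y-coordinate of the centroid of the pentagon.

1

Apply Gauss's area formula. First the cross-terms c_i = x_i·y_{i+1} − x_{i+1}·y_i:
  -104, -63, -39, -108, -128  ⇒  2A = -442, A = -221.
Then Σ (y_i + y_{i+1})·c_i = -1326, so ȳ = -1326 / (6·(-221)) = 1.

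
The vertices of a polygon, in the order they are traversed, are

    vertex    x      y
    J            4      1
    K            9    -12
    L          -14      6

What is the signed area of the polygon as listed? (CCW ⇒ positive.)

-104.5

Apply the shoelace (surveyor's) formula: 2A = Σ (x_i·y_{i+1} − x_{i+1}·y_i), indices taken mod 3.
Cross-terms: -57, -114, -38  ⇒  Σ = -209
Signed area = Σ/2 = -104.5 (negative ⇒ clockwise traversal).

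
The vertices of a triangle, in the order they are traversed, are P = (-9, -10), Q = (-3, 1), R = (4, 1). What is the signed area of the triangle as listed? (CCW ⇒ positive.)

-38.5

Apply the shoelace (surveyor's) formula: 2A = Σ (x_i·y_{i+1} − x_{i+1}·y_i), indices taken mod 3.
Cross-terms: -39, -7, -31  ⇒  Σ = -77
Signed area = Σ/2 = -38.5 (negative ⇒ clockwise traversal).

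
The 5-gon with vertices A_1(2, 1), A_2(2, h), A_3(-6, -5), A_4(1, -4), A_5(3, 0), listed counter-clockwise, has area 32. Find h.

4

Write out the shoelace sum; only the two edges meeting at A_2 involve h:
2·Area = [(2·h − 2·1) + (2·(-5) − (-6)·h)] + 44
       = 8·h + 32 = 64
⇒ h = 4.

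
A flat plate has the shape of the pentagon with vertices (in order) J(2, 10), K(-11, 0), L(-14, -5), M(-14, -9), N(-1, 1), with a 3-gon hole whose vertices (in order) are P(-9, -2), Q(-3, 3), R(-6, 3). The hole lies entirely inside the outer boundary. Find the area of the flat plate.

85.5

Outer boundary:
J→K: (2)(0) − (-11)(10) = 110
K→L: (-11)(-5) − (-14)(0) = 55
L→M: (-14)(-9) − (-14)(-5) = 56
M→N: (-14)(1) − (-1)(-9) = -23
N→J: (-1)(10) − (2)(1) = -12
Σ = 186
Area = |Σ|/2 = 93.
Hole:
Apply the shoelace formula: 2A = Σ (x_i·y_{i+1} − x_{i+1}·y_i), indices taken mod 3.
Cross-terms: -33, 9, 39  ⇒  Σ = 15
Area = |Σ|/2 = 7.5.
Net area = 93 − 7.5 = 85.5.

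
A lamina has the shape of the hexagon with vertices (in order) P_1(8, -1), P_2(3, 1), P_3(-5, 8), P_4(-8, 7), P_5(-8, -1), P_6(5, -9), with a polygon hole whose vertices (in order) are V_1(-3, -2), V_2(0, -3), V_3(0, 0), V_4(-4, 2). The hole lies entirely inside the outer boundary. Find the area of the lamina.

127

Outer boundary:
P_1→P_2: (8)(1) − (3)(-1) = 11
P_2→P_3: (3)(8) − (-5)(1) = 29
P_3→P_4: (-5)(7) − (-8)(8) = 29
P_4→P_5: (-8)(-1) − (-8)(7) = 64
P_5→P_6: (-8)(-9) − (5)(-1) = 77
P_6→P_1: (5)(-1) − (8)(-9) = 67
Σ = 277
Area = |Σ|/2 = 138.5.
Hole:
Apply Gauss's area formula: 2A = Σ (x_i·y_{i+1} − x_{i+1}·y_i), indices taken mod 4.
Cross-terms: 9, 0, 0, 14  ⇒  Σ = 23
Area = |Σ|/2 = 11.5.
Net area = 138.5 − 11.5 = 127.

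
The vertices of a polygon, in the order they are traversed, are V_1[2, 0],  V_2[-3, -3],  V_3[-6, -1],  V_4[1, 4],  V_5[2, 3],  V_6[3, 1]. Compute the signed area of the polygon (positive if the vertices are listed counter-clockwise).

Apply the shoelace formula: 2A = Σ (x_i·y_{i+1} − x_{i+1}·y_i), indices taken mod 6.
Cross-terms: -6, -15, -23, -5, -7, -2  ⇒  Σ = -58
Signed area = Σ/2 = -29 (negative ⇒ clockwise traversal).

-29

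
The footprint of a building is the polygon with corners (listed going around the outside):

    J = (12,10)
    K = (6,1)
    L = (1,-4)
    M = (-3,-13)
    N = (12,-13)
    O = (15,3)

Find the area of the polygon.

221

Σ = (-48) + (-25) + (-25) + (195) + (231) + (114) = 442
Area = |Σ|/2 = 221.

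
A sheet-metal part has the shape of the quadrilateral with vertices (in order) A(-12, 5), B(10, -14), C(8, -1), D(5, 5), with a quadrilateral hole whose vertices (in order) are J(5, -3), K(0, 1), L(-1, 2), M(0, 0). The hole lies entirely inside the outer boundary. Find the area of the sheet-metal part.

Outer boundary:
Σ = (118) + (102) + (45) + (85) = 350
Area = |Σ|/2 = 175.
Hole:
Apply the shoelace (surveyor's) formula: 2A = Σ (x_i·y_{i+1} − x_{i+1}·y_i), indices taken mod 4.
Σ = (5) + (1) + (0) + (0) = 6
Area = |Σ|/2 = 3.
Net area = 175 − 3 = 172.

172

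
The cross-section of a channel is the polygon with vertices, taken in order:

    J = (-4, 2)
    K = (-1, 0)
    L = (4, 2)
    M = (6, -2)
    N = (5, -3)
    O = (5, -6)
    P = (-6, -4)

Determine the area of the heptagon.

Apply the shoelace formula: 2A = Σ (x_i·y_{i+1} − x_{i+1}·y_i), indices taken mod 7.
Cross-terms: 2, -2, -20, -8, -15, -56, -28  ⇒  Σ = -127
Area = |Σ|/2 = 63.5.

63.5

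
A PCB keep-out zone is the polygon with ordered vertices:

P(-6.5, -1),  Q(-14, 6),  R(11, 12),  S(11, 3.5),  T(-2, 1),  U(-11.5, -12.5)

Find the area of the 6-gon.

P→Q: (-6.5)(6) − (-14)(-1) = -53
Q→R: (-14)(12) − (11)(6) = -234
R→S: (11)(3.5) − (11)(12) = -93.5
S→T: (11)(1) − (-2)(3.5) = 18
T→U: (-2)(-12.5) − (-11.5)(1) = 36.5
U→P: (-11.5)(-1) − (-6.5)(-12.5) = -69.75
Σ = -395.75
Area = |Σ|/2 = 197.875.

197.875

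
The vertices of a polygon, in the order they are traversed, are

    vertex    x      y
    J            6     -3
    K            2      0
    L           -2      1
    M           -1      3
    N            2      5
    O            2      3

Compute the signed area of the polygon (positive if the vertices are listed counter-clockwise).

-18

Apply the shoelace (surveyor's) formula: 2A = Σ (x_i·y_{i+1} − x_{i+1}·y_i), indices taken mod 6.
Σ = (6) + (2) + (-5) + (-11) + (-4) + (-24) = -36
Signed area = Σ/2 = -18 (negative ⇒ clockwise traversal).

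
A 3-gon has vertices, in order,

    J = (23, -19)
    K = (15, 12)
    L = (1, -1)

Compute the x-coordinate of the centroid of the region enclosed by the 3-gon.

Apply the shoelace (surveyor's) formula. First the cross-terms c_i = x_i·y_{i+1} − x_{i+1}·y_i:
  561, -27, 4  ⇒  2A = 538, A = 269.
Then Σ (x_i + x_{i+1})·c_i = 20982, so x̄ = 20982 / (6·269) = 13.

13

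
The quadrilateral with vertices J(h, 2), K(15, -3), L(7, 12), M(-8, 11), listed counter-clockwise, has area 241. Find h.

-11

Write out the shoelace sum; only the two edges meeting at J involve h:
2·Area = [((-8)·2 − h·11) + (h·(-3) − 15·2)] + 374
       = -14·h + 328 = 482
⇒ h = -11.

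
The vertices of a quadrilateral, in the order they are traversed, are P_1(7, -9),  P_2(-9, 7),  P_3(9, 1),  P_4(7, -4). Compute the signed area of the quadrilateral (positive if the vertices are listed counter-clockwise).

Apply the shoelace (surveyor's) formula: 2A = Σ (x_i·y_{i+1} − x_{i+1}·y_i), indices taken mod 4.
Σ = (-32) + (-72) + (-43) + (-35) = -182
Signed area = Σ/2 = -91 (negative ⇒ clockwise traversal).

-91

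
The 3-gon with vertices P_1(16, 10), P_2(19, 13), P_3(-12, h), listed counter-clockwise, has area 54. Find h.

18

Write out the shoelace sum; only the two edges meeting at P_3 involve h:
2·Area = [(19·h − (-12)·13) + ((-12)·10 − 16·h)] + 18
       = 3·h + 54 = 108
⇒ h = 18.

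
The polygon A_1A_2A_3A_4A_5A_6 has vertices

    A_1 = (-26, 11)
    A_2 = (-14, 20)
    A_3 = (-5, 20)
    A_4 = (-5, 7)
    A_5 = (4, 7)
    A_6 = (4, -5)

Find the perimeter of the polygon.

|A_1A_2| = √((12)² + (9)²) = √225 = 15
|A_2A_3| = √((9)² + (0)²) = √81 = 9
|A_3A_4| = √((0)² + (-13)²) = √169 = 13
|A_4A_5| = √((9)² + (0)²) = √81 = 9
|A_5A_6| = √((0)² + (-12)²) = √144 = 12
|A_6A_1| = √((-30)² + (16)²) = √1156 = 34
Perimeter = 15 + 9 + 13 + 9 + 12 + 34 = 92.

92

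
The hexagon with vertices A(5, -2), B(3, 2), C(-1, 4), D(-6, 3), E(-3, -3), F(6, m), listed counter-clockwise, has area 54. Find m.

The doubled signed area Σ (x_i y_{i+1} − x_{i+1} y_i) is linear in m.
With m=0 it equals 84; the coefficient of m is -8 (from the two edges through F).
So -8·m + 84 = 2·54 = 108 ⇒ m = -3.

-3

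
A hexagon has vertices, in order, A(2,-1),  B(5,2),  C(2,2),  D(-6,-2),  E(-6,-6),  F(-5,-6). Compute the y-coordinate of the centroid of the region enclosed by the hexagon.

Apply the surveyor's formula. First the cross-terms c_i = x_i·y_{i+1} − x_{i+1}·y_i:
  9, 6, 8, 24, 6, 17  ⇒  2A = 70, A = 35.
Then Σ (y_i + y_{i+1})·c_i = -350, so ȳ = -350 / (6·35) = -5/3.

-5/3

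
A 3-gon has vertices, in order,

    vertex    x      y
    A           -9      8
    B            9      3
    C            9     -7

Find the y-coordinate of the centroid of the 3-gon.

Apply the shoelace formula. First the cross-terms c_i = x_i·y_{i+1} − x_{i+1}·y_i:
  -99, -90, 9  ⇒  2A = -180, A = -90.
Then Σ (y_i + y_{i+1})·c_i = -720, so ȳ = -720 / (6·(-90)) = 4/3.

4/3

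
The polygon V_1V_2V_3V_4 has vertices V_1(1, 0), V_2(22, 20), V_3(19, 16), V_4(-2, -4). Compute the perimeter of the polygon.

|V_1V_2| = √((21)² + (20)²) = √841 = 29
|V_2V_3| = √((-3)² + (-4)²) = √25 = 5
|V_3V_4| = √((-21)² + (-20)²) = √841 = 29
|V_4V_1| = √((3)² + (4)²) = √25 = 5
Perimeter = 29 + 5 + 29 + 5 = 68.

68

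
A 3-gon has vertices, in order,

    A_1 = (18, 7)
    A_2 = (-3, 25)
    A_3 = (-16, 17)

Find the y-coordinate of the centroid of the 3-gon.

49/3

Apply the shoelace formula. First the cross-terms c_i = x_i·y_{i+1} − x_{i+1}·y_i:
  471, 349, -418  ⇒  2A = 402, A = 201.
Then Σ (y_i + y_{i+1})·c_i = 19698, so ȳ = 19698 / (6·201) = 49/3.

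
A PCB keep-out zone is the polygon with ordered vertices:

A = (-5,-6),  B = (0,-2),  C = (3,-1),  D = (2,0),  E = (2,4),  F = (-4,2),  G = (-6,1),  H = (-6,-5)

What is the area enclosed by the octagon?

50.5

A→B: (-5)(-2) − (0)(-6) = 10
B→C: (0)(-1) − (3)(-2) = 6
C→D: (3)(0) − (2)(-1) = 2
D→E: (2)(4) − (2)(0) = 8
E→F: (2)(2) − (-4)(4) = 20
F→G: (-4)(1) − (-6)(2) = 8
G→H: (-6)(-5) − (-6)(1) = 36
H→A: (-6)(-6) − (-5)(-5) = 11
Σ = 101
Area = |Σ|/2 = 50.5.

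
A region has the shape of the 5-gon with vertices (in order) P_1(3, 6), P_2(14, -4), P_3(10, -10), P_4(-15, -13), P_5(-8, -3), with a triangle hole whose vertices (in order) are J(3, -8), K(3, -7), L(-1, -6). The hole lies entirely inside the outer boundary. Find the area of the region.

Outer boundary:
Apply Gauss's area formula: 2A = Σ (x_i·y_{i+1} − x_{i+1}·y_i), indices taken mod 5.
P_1→P_2: (3)(-4) − (14)(6) = -96
P_2→P_3: (14)(-10) − (10)(-4) = -100
P_3→P_4: (10)(-13) − (-15)(-10) = -280
P_4→P_5: (-15)(-3) − (-8)(-13) = -59
P_5→P_1: (-8)(6) − (3)(-3) = -39
Σ = -574
Area = |Σ|/2 = 287.
Hole:
Σ = (3) + (-25) + (26) = 4
Area = |Σ|/2 = 2.
Net area = 287 − 2 = 285.

285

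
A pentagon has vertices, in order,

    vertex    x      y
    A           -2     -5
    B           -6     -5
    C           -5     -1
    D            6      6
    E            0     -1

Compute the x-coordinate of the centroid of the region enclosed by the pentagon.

-313/213

Apply the surveyor's formula. First the cross-terms c_i = x_i·y_{i+1} − x_{i+1}·y_i:
  -20, -19, -24, -6, -2  ⇒  2A = -71, A = -35.5.
Then Σ (x_i + x_{i+1})·c_i = 313, so x̄ = 313 / (6·(-35.5)) = -313/213.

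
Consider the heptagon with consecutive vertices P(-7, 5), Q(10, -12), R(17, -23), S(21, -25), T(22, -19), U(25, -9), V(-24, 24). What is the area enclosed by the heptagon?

P→Q: (-7)(-12) − (10)(5) = 34
Q→R: (10)(-23) − (17)(-12) = -26
R→S: (17)(-25) − (21)(-23) = 58
S→T: (21)(-19) − (22)(-25) = 151
T→U: (22)(-9) − (25)(-19) = 277
U→V: (25)(24) − (-24)(-9) = 384
V→P: (-24)(5) − (-7)(24) = 48
Σ = 926
Area = |Σ|/2 = 463.

463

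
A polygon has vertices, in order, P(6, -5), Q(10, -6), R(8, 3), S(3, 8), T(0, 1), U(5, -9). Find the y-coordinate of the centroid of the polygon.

Apply Gauss's area formula. First the cross-terms c_i = x_i·y_{i+1} − x_{i+1}·y_i:
  14, 78, 55, 3, -5, 29  ⇒  2A = 174, A = 87.
Then Σ (y_i + y_{i+1})·c_i = -122, so ȳ = -122 / (6·87) = -61/261.

-61/261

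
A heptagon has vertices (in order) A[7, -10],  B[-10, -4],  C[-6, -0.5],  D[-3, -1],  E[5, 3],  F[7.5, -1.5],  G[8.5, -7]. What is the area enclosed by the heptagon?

Apply the shoelace formula: 2A = Σ (x_i·y_{i+1} − x_{i+1}·y_i), indices taken mod 7.
A→B: (7)(-4) − (-10)(-10) = -128
B→C: (-10)(-0.5) − (-6)(-4) = -19
C→D: (-6)(-1) − (-3)(-0.5) = 4.5
D→E: (-3)(3) − (5)(-1) = -4
E→F: (5)(-1.5) − (7.5)(3) = -30
F→G: (7.5)(-7) − (8.5)(-1.5) = -39.75
G→A: (8.5)(-10) − (7)(-7) = -36
Σ = -252.25
Area = |Σ|/2 = 126.125.

126.125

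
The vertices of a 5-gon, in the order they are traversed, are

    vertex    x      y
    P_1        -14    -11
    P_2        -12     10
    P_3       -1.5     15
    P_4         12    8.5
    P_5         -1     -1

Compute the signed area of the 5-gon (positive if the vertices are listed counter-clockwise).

Σ = (-272) + (-165) + (-192.75) + (-3.5) + (-3) = -636.25
Signed area = Σ/2 = -318.125 (negative ⇒ clockwise traversal).

-318.125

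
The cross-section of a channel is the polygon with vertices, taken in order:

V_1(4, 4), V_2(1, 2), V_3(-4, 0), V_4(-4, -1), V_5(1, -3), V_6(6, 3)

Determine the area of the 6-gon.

31

Apply the shoelace (surveyor's) formula: 2A = Σ (x_i·y_{i+1} − x_{i+1}·y_i), indices taken mod 6.
Σ = (4) + (8) + (4) + (13) + (21) + (12) = 62
Area = |Σ|/2 = 31.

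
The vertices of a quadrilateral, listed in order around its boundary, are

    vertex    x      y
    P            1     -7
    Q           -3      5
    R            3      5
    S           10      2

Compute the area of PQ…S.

81

Σ = (-16) + (-30) + (-44) + (-72) = -162
Area = |Σ|/2 = 81.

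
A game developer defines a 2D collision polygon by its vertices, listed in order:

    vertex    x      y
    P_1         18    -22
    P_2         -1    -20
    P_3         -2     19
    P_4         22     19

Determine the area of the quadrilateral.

861.5

Apply Gauss's area formula: 2A = Σ (x_i·y_{i+1} − x_{i+1}·y_i), indices taken mod 4.
Σ = (-382) + (-59) + (-456) + (-826) = -1723
Area = |Σ|/2 = 861.5.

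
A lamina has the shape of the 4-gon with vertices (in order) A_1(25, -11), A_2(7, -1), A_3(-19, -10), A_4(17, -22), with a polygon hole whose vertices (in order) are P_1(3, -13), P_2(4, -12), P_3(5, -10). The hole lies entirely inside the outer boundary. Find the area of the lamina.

456.5

Outer boundary:
Apply Gauss's area formula: 2A = Σ (x_i·y_{i+1} − x_{i+1}·y_i), indices taken mod 4.
Σ = (52) + (-89) + (588) + (363) = 914
Area = |Σ|/2 = 457.
Hole:
Apply the surveyor's formula: 2A = Σ (x_i·y_{i+1} − x_{i+1}·y_i), indices taken mod 3.
Σ = (16) + (20) + (-35) = 1
Area = |Σ|/2 = 0.5.
Net area = 457 − 0.5 = 456.5.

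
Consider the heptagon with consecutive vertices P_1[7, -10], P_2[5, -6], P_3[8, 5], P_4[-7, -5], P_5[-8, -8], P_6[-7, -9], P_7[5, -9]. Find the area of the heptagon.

114.5

Σ = (8) + (73) + (-5) + (16) + (16) + (108) + (13) = 229
Area = |Σ|/2 = 114.5.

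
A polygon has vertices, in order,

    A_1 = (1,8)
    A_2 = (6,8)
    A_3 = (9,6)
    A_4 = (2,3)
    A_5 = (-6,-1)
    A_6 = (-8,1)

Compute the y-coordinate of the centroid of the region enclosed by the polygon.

781/186

Apply the shoelace formula. First the cross-terms c_i = x_i·y_{i+1} − x_{i+1}·y_i:
  -40, -36, 15, 16, -14, -65  ⇒  2A = -124, A = -62.
Then Σ (y_i + y_{i+1})·c_i = -1562, so ȳ = -1562 / (6·(-62)) = 781/186.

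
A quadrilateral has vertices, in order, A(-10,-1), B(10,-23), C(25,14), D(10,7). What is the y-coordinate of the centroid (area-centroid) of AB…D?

-74/21

Apply Gauss's area formula. First the cross-terms c_i = x_i·y_{i+1} − x_{i+1}·y_i:
  240, 715, 35, 60  ⇒  2A = 1050, A = 525.
Then Σ (y_i + y_{i+1})·c_i = -11100, so ȳ = -11100 / (6·525) = -74/21.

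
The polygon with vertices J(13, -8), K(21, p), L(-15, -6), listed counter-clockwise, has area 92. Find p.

-2

The doubled signed area Σ (x_i y_{i+1} − x_{i+1} y_i) is linear in p.
With p=0 it equals 240; the coefficient of p is 28 (from the two edges through K).
So 28·p + 240 = 2·92 = 184 ⇒ p = -2.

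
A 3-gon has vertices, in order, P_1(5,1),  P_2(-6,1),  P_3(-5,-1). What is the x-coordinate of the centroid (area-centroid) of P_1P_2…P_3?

Apply Gauss's area formula. First the cross-terms c_i = x_i·y_{i+1} − x_{i+1}·y_i:
  11, 11, 0  ⇒  2A = 22, A = 11.
Then Σ (x_i + x_{i+1})·c_i = -132, so x̄ = -132 / (6·11) = -2.

-2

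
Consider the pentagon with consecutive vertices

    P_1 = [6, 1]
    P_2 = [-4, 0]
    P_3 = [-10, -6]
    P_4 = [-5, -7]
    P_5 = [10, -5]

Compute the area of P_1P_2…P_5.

Apply the surveyor's formula: 2A = Σ (x_i·y_{i+1} − x_{i+1}·y_i), indices taken mod 5.
Σ = (4) + (24) + (40) + (95) + (40) = 203
Area = |Σ|/2 = 101.5.

101.5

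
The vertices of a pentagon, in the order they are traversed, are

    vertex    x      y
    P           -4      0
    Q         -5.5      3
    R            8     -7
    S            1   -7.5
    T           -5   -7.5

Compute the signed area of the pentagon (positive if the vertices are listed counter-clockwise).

-62.75

Apply the surveyor's formula: 2A = Σ (x_i·y_{i+1} − x_{i+1}·y_i), indices taken mod 5.
Σ = (-12) + (14.5) + (-53) + (-45) + (-30) = -125.5
Signed area = Σ/2 = -62.75 (negative ⇒ clockwise traversal).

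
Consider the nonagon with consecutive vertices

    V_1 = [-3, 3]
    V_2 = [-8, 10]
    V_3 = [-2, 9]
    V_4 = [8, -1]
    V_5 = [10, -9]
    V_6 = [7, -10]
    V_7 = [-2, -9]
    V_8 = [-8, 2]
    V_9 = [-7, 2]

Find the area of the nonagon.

201.5

Cross-terms: -6, -52, -70, -62, -37, -83, -76, -2, -15  ⇒  Σ = -403
Area = |Σ|/2 = 201.5.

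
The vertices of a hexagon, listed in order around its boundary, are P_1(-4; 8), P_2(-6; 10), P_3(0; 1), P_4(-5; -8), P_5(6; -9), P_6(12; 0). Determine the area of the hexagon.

Σ = (8) + (-6) + (5) + (93) + (108) + (96) = 304
Area = |Σ|/2 = 152.

152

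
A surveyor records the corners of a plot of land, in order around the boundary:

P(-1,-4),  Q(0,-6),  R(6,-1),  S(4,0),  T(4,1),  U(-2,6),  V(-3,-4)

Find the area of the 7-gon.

55

Σ = (6) + (36) + (4) + (4) + (26) + (26) + (8) = 110
Area = |Σ|/2 = 55.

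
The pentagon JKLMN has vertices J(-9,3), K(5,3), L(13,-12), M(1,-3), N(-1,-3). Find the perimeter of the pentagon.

|JK| = √((14)² + (0)²) = √196 = 14
|KL| = √((8)² + (-15)²) = √289 = 17
|LM| = √((-12)² + (9)²) = √225 = 15
|MN| = √((-2)² + (0)²) = √4 = 2
|NJ| = √((-8)² + (6)²) = √100 = 10
Perimeter = 14 + 17 + 15 + 2 + 10 = 58.

58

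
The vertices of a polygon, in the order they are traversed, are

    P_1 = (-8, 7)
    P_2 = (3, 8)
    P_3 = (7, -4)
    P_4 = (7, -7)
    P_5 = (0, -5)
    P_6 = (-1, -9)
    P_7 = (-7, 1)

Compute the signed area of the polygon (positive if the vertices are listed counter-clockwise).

Apply Gauss's area formula: 2A = Σ (x_i·y_{i+1} − x_{i+1}·y_i), indices taken mod 7.
Σ = (-85) + (-68) + (-21) + (-35) + (-5) + (-64) + (-41) = -319
Signed area = Σ/2 = -159.5 (negative ⇒ clockwise traversal).

-159.5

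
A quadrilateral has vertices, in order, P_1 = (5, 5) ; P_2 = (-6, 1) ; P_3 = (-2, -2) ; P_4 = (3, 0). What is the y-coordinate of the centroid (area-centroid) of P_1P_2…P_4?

37/30

Apply the surveyor's formula. First the cross-terms c_i = x_i·y_{i+1} − x_{i+1}·y_i:
  35, 14, 6, 15  ⇒  2A = 70, A = 35.
Then Σ (y_i + y_{i+1})·c_i = 259, so ȳ = 259 / (6·35) = 37/30.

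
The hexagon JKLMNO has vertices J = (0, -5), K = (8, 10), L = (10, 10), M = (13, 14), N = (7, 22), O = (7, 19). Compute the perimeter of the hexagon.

|JK| = √((8)² + (15)²) = √289 = 17
|KL| = √((2)² + (0)²) = √4 = 2
|LM| = √((3)² + (4)²) = √25 = 5
|MN| = √((-6)² + (8)²) = √100 = 10
|NO| = √((0)² + (-3)²) = √9 = 3
|OJ| = √((-7)² + (-24)²) = √625 = 25
Perimeter = 17 + 2 + 5 + 10 + 3 + 25 = 62.

62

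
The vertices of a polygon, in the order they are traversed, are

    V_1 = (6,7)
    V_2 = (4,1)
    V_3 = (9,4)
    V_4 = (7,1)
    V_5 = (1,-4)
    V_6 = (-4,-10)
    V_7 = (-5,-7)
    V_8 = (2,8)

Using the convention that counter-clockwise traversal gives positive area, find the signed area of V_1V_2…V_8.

-85.5

Σ = (-22) + (7) + (-19) + (-29) + (-26) + (-22) + (-26) + (-34) = -171
Signed area = Σ/2 = -85.5 (negative ⇒ clockwise traversal).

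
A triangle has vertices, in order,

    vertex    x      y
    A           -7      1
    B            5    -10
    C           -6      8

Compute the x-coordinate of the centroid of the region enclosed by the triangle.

-8/3

Apply the shoelace formula. First the cross-terms c_i = x_i·y_{i+1} − x_{i+1}·y_i:
  65, -20, 50  ⇒  2A = 95, A = 47.5.
Then Σ (x_i + x_{i+1})·c_i = -760, so x̄ = -760 / (6·47.5) = -8/3.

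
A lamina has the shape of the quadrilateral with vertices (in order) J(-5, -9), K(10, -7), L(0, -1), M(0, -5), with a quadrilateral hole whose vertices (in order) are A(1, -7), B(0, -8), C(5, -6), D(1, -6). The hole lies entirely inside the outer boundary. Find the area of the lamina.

41.5

Outer boundary:
Apply the shoelace (surveyor's) formula: 2A = Σ (x_i·y_{i+1} − x_{i+1}·y_i), indices taken mod 4.
Σ = (125) + (-10) + (0) + (-25) = 90
Area = |Σ|/2 = 45.
Hole:
Apply the shoelace (surveyor's) formula: 2A = Σ (x_i·y_{i+1} − x_{i+1}·y_i), indices taken mod 4.
Σ = (-8) + (40) + (-24) + (-1) = 7
Area = |Σ|/2 = 3.5.
Net area = 45 − 3.5 = 41.5.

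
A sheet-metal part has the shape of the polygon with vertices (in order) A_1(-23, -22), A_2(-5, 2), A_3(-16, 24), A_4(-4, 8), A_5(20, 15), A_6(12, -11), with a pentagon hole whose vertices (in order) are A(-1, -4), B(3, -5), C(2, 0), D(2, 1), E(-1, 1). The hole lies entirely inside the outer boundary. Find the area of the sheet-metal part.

Outer boundary:
Apply the shoelace formula: 2A = Σ (x_i·y_{i+1} − x_{i+1}·y_i), indices taken mod 6.
A_1→A_2: (-23)(2) − (-5)(-22) = -156
A_2→A_3: (-5)(24) − (-16)(2) = -88
A_3→A_4: (-16)(8) − (-4)(24) = -32
A_4→A_5: (-4)(15) − (20)(8) = -220
A_5→A_6: (20)(-11) − (12)(15) = -400
A_6→A_1: (12)(-22) − (-23)(-11) = -517
Σ = -1413
Area = |Σ|/2 = 706.5.
Hole:
Σ = (17) + (10) + (2) + (3) + (5) = 37
Area = |Σ|/2 = 18.5.
Net area = 706.5 − 18.5 = 688.

688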